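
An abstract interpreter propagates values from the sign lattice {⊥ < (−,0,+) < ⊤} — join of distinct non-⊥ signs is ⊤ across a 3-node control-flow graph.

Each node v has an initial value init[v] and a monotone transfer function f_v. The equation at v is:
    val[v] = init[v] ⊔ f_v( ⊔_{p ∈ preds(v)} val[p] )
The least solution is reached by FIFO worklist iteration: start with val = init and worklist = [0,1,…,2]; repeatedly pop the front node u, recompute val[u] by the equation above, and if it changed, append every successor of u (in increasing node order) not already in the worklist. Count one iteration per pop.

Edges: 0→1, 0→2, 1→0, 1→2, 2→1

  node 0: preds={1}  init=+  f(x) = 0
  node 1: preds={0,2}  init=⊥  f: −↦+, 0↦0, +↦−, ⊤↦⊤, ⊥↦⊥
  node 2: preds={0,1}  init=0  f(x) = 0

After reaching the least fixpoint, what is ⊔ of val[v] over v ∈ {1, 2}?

Iteration log — 4 steps:
  step 1. node 0  ⊔preds=⊥  new=⊤  old=+  +wl: 
  step 2. node 1  ⊔preds=⊤  new=⊤  old=⊥  +wl: 0
  step 3. node 2  ⊔preds=⊤  new=0  stable
  step 4. node 0  ⊔preds=⊤  new=⊤  stable

Least fixpoint reached:
  node 0: ⊤
  node 1: ⊤
  node 2: 0

⊤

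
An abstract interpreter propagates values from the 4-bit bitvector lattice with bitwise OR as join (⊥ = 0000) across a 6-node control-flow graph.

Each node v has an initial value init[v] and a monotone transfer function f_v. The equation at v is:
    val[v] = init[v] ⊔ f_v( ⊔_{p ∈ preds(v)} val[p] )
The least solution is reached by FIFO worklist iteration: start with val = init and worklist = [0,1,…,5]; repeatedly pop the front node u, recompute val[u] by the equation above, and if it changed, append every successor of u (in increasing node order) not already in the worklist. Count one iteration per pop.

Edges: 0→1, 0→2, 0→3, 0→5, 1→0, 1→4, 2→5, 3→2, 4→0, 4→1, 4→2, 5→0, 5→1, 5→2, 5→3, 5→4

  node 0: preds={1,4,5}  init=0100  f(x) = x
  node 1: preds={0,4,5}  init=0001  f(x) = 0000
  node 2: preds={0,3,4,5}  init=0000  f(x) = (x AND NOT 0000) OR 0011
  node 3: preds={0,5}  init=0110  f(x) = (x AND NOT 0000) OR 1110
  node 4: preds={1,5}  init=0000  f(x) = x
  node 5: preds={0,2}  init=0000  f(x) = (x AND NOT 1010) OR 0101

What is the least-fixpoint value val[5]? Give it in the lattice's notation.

Worklist (15 pops):
  #1 pop 0: in=0001 → 0101 (was 0100); enqueue []
  #2 pop 1: in=0101 → 0001 (no change)
  #3 pop 2: in=0111 → 0111 (was 0000); enqueue []
  #4 pop 3: in=0101 → 1111 (was 0110); enqueue [2]
  #5 pop 4: in=0001 → 0001 (was 0000); enqueue [0,1]
  #6 pop 5: in=0111 → 0101 (was 0000); enqueue [3,4]
  #7 pop 2: in=1111 → 1111 (was 0111); enqueue [5]
  #8 pop 0: in=0101 → 0101 (no change)
  #9 pop 1: in=0101 → 0001 (no change)
  #10 pop 3: in=0101 → 1111 (no change)
  #11 pop 4: in=0101 → 0101 (was 0001); enqueue [0,1,2]
  #12 pop 5: in=1111 → 0101 (no change)
  #13 pop 0: in=0101 → 0101 (no change)
  #14 pop 1: in=0101 → 0001 (no change)
  #15 pop 2: in=1111 → 1111 (no change)

Fixpoint:
  val[0] = 0101
  val[1] = 0001
  val[2] = 1111
  val[3] = 1111
  val[4] = 0101
  val[5] = 0101

0101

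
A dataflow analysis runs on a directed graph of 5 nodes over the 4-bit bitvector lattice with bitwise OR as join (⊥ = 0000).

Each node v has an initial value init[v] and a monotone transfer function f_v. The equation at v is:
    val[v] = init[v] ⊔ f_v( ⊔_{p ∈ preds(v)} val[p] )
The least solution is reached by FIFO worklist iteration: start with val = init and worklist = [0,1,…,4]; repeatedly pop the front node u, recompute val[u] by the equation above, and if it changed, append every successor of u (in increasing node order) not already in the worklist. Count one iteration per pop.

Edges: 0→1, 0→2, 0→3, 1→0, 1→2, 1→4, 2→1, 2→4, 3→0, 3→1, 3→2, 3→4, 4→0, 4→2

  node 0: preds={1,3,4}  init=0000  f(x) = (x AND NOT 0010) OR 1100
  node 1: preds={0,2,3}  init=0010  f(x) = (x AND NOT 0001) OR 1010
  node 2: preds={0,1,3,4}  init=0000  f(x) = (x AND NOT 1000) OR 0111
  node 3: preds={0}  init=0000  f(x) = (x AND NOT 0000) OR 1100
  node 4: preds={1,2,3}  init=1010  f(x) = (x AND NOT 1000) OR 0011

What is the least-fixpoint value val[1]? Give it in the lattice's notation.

Iteration log — 13 steps:
  step 1. node 0  ⊔preds=1010  new=1100  old=0000  +wl: 
  step 2. node 1  ⊔preds=1100  new=1110  old=0010  +wl: 0
  step 3. node 2  ⊔preds=1110  new=0111  old=0000  +wl: 1
  step 4. node 3  ⊔preds=1100  new=1100  old=0000  +wl: 2
  step 5. node 4  ⊔preds=1111  new=1111  old=1010  +wl: 
  step 6. node 0  ⊔preds=1111  new=1101  old=1100  +wl: 3
  step 7. node 1  ⊔preds=1111  new=1110  stable
  step 8. node 2  ⊔preds=1111  new=0111  stable
  step 9. node 3  ⊔preds=1101  new=1101  old=1100  +wl: 0,1,2,4
  step 10. node 0  ⊔preds=1111  new=1101  stable
  step 11. node 1  ⊔preds=1111  new=1110  stable
  step 12. node 2  ⊔preds=1111  new=0111  stable
  step 13. node 4  ⊔preds=1111  new=1111  stable

Least fixpoint reached:
  node 0: 1101
  node 1: 1110
  node 2: 0111
  node 3: 1101
  node 4: 1111

1110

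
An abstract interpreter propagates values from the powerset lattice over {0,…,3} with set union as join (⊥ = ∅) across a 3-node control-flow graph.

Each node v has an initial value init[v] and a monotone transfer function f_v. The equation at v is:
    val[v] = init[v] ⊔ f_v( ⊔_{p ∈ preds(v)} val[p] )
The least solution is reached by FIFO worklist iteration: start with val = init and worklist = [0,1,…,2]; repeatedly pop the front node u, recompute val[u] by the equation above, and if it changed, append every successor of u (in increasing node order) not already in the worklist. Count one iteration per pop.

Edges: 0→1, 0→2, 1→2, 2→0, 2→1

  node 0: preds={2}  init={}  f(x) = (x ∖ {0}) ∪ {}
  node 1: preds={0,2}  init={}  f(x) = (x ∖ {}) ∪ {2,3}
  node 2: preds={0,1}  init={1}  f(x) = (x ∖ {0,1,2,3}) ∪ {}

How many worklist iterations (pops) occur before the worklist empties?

3

Worklist (3 pops):
  #1 pop 0: in={1} → {1} (was {}); enqueue []
  #2 pop 1: in={1} → {1,2,3} (was {}); enqueue []
  #3 pop 2: in={1,2,3} → {1} (no change)

Fixpoint:
  val[0] = {1}
  val[1] = {1,2,3}
  val[2] = {1}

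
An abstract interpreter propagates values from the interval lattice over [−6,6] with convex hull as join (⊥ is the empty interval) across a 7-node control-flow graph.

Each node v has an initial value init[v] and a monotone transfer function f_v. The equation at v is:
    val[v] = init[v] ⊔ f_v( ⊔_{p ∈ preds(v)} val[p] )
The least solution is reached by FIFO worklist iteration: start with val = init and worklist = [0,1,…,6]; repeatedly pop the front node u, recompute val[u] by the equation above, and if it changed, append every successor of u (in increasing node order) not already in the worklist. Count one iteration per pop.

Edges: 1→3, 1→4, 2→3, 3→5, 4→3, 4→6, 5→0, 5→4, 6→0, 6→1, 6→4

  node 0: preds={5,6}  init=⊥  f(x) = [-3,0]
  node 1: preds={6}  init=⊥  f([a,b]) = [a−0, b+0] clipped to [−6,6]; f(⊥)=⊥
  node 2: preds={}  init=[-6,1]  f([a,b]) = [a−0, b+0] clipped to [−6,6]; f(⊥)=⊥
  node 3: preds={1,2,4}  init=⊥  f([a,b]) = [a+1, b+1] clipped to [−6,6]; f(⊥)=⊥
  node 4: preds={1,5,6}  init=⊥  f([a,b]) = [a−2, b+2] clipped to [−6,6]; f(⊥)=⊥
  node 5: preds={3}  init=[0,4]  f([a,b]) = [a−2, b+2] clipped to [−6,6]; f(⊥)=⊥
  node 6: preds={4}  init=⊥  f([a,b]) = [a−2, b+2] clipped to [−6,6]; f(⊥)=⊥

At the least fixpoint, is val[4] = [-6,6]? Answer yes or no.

Trace (19 dequeues):
  [1] u=0 | in [0,4] | out [-3,0] | prev ⊥ | push {}
  [2] u=1 | in ⊥ | out ⊥ | ==
  [3] u=2 | in ⊥ | out [-6,1] | ==
  [4] u=3 | in [-6,1] | out [-5,2] | prev ⊥ | push {}
  [5] u=4 | in [0,4] | out [-2,6] | prev ⊥ | push {3}
  [6] u=5 | in [-5,2] | out [-6,4] | prev [0,4] | push {0,4}
  [7] u=6 | in [-2,6] | out [-4,6] | prev ⊥ | push {1}
  [8] u=3 | in [-6,6] | out [-5,6] | prev [-5,2] | push {5}
  [9] u=0 | in [-6,6] | out [-3,0] | ==
  [10] u=4 | in [-6,6] | out [-6,6] | prev [-2,6] | push {3,6}
  [11] u=1 | in [-4,6] | out [-4,6] | prev ⊥ | push {4}
  [12] u=5 | in [-5,6] | out [-6,6] | prev [-6,4] | push {0}
  [13] u=3 | in [-6,6] | out [-5,6] | ==
  [14] u=6 | in [-6,6] | out [-6,6] | prev [-4,6] | push {1}
  [15] u=4 | in [-6,6] | out [-6,6] | ==
  [16] u=0 | in [-6,6] | out [-3,0] | ==
  [17] u=1 | in [-6,6] | out [-6,6] | prev [-4,6] | push {3,4}
  [18] u=3 | in [-6,6] | out [-5,6] | ==
  [19] u=4 | in [-6,6] | out [-6,6] | ==

Converged values:
  [0] [-3,0]
  [1] [-6,6]
  [2] [-6,1]
  [3] [-5,6]
  [4] [-6,6]
  [5] [-6,6]
  [6] [-6,6]

yes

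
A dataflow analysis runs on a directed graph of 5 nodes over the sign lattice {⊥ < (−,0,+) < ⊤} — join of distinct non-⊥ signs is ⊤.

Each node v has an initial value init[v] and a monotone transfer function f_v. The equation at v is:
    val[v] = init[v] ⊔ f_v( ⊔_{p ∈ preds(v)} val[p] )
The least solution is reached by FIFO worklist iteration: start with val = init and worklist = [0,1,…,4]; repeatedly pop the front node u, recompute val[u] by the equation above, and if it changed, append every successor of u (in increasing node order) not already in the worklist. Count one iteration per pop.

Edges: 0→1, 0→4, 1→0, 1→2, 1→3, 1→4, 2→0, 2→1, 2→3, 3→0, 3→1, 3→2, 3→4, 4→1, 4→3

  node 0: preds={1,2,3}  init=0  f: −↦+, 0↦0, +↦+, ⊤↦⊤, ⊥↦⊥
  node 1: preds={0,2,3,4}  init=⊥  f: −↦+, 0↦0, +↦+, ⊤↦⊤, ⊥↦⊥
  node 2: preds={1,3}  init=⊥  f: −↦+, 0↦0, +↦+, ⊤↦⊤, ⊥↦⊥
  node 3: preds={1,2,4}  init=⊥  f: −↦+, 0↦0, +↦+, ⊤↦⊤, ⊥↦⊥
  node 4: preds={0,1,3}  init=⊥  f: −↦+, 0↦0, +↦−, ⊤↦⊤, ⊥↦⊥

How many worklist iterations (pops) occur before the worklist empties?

9

Trace (9 dequeues):
  [1] u=0 | in ⊥ | out 0 | ==
  [2] u=1 | in 0 | out 0 | prev ⊥ | push {0}
  [3] u=2 | in 0 | out 0 | prev ⊥ | push {1}
  [4] u=3 | in 0 | out 0 | prev ⊥ | push {2}
  [5] u=4 | in 0 | out 0 | prev ⊥ | push {3}
  [6] u=0 | in 0 | out 0 | ==
  [7] u=1 | in 0 | out 0 | ==
  [8] u=2 | in 0 | out 0 | ==
  [9] u=3 | in 0 | out 0 | ==

Converged values:
  [0] 0
  [1] 0
  [2] 0
  [3] 0
  [4] 0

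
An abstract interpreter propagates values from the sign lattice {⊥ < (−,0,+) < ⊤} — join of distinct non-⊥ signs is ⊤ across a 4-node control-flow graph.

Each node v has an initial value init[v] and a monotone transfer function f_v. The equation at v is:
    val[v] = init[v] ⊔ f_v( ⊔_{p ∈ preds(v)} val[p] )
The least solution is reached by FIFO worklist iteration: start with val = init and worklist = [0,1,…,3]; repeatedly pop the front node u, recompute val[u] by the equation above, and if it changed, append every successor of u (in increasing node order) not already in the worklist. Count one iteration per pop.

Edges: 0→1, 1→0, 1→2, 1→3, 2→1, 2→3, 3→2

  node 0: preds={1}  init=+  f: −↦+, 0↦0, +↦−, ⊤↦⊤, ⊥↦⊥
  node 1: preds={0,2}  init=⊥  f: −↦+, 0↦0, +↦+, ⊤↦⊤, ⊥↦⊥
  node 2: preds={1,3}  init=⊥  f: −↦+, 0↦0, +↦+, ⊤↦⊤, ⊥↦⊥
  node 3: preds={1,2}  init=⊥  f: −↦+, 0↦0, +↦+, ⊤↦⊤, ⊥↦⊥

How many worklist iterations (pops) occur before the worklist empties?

Trace (11 dequeues):
  [1] u=0 | in ⊥ | out + | ==
  [2] u=1 | in + | out + | prev ⊥ | push {0}
  [3] u=2 | in + | out + | prev ⊥ | push {1}
  [4] u=3 | in + | out + | prev ⊥ | push {2}
  [5] u=0 | in + | out ⊤ | prev + | push {}
  [6] u=1 | in ⊤ | out ⊤ | prev + | push {0,3}
  [7] u=2 | in ⊤ | out ⊤ | prev + | push {1}
  [8] u=0 | in ⊤ | out ⊤ | ==
  [9] u=3 | in ⊤ | out ⊤ | prev + | push {2}
  [10] u=1 | in ⊤ | out ⊤ | ==
  [11] u=2 | in ⊤ | out ⊤ | ==

Converged values:
  [0] ⊤
  [1] ⊤
  [2] ⊤
  [3] ⊤

11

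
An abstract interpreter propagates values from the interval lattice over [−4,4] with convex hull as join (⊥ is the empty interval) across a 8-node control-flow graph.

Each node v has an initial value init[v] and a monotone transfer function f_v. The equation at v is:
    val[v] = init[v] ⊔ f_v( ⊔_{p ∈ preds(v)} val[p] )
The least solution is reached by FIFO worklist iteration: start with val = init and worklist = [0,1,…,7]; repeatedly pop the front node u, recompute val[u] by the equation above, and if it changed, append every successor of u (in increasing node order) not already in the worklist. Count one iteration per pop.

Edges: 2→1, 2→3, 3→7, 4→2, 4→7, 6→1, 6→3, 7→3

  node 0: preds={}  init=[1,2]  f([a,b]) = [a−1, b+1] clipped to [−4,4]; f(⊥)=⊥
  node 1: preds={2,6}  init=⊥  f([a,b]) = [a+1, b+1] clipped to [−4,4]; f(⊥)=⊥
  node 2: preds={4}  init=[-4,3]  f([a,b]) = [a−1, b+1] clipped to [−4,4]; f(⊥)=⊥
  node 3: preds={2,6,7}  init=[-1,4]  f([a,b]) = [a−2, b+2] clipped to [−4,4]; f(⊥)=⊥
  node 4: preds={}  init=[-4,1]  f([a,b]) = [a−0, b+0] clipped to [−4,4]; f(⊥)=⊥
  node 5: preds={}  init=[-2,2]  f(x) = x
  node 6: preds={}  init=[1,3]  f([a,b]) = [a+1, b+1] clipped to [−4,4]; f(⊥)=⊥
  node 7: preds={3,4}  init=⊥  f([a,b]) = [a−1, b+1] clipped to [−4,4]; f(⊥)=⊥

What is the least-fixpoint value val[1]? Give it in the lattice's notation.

[-3,4]

Trace (9 dequeues):
  [1] u=0 | in ⊥ | out [1,2] | ==
  [2] u=1 | in [-4,3] | out [-3,4] | prev ⊥ | push {}
  [3] u=2 | in [-4,1] | out [-4,3] | ==
  [4] u=3 | in [-4,3] | out [-4,4] | prev [-1,4] | push {}
  [5] u=4 | in ⊥ | out [-4,1] | ==
  [6] u=5 | in ⊥ | out [-2,2] | ==
  [7] u=6 | in ⊥ | out [1,3] | ==
  [8] u=7 | in [-4,4] | out [-4,4] | prev ⊥ | push {3}
  [9] u=3 | in [-4,4] | out [-4,4] | ==

Converged values:
  [0] [1,2]
  [1] [-3,4]
  [2] [-4,3]
  [3] [-4,4]
  [4] [-4,1]
  [5] [-2,2]
  [6] [1,3]
  [7] [-4,4]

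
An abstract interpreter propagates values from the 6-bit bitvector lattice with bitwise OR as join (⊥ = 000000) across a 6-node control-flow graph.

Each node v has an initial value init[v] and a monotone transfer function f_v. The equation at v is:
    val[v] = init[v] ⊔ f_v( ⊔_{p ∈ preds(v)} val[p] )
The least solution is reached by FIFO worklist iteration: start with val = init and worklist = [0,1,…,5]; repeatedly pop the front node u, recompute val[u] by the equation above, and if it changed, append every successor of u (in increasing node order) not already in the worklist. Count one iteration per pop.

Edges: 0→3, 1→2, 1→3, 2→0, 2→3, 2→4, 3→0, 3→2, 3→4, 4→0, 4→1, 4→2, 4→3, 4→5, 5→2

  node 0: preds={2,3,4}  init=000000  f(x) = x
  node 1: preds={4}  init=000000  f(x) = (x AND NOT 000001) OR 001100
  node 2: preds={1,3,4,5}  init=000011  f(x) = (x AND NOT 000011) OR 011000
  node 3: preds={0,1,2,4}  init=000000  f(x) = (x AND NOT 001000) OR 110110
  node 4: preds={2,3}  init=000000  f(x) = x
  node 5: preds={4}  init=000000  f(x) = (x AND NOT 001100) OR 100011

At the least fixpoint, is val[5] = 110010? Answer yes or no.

Worklist (13 pops):
  #1 pop 0: in=000011 → 000011 (was 000000); enqueue []
  #2 pop 1: in=000000 → 001100 (was 000000); enqueue []
  #3 pop 2: in=001100 → 011111 (was 000011); enqueue [0]
  #4 pop 3: in=011111 → 110111 (was 000000); enqueue [2]
  #5 pop 4: in=111111 → 111111 (was 000000); enqueue [1,3]
  #6 pop 5: in=111111 → 110011 (was 000000); enqueue []
  #7 pop 0: in=111111 → 111111 (was 000011); enqueue []
  #8 pop 2: in=111111 → 111111 (was 011111); enqueue [0,4]
  #9 pop 1: in=111111 → 111110 (was 001100); enqueue [2]
  #10 pop 3: in=111111 → 110111 (no change)
  #11 pop 0: in=111111 → 111111 (no change)
  #12 pop 4: in=111111 → 111111 (no change)
  #13 pop 2: in=111111 → 111111 (no change)

Fixpoint:
  val[0] = 111111
  val[1] = 111110
  val[2] = 111111
  val[3] = 110111
  val[4] = 111111
  val[5] = 110011

no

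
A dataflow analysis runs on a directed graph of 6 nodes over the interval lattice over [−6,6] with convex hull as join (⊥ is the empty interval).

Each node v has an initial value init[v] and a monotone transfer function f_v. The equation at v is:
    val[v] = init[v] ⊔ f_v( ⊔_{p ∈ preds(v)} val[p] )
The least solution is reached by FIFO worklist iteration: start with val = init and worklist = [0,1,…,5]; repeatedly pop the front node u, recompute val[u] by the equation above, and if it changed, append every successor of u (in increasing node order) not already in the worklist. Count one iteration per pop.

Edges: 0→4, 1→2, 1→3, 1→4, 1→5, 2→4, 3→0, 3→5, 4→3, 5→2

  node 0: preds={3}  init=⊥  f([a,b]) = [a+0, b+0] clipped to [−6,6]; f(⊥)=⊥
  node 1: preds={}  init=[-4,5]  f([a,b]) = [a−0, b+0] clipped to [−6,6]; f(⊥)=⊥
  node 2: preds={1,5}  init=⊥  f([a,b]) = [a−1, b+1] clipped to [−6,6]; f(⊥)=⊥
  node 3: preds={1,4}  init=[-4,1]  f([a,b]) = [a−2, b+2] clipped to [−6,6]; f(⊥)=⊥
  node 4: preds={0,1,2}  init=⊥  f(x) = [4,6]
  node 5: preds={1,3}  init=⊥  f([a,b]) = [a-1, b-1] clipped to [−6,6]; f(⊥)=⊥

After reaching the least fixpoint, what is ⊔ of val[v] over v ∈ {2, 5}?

Iteration log — 10 steps:
  step 1. node 0  ⊔preds=[-4,1]  new=[-4,1]  old=⊥  +wl: 
  step 2. node 1  ⊔preds=⊥  new=[-4,5]  stable
  step 3. node 2  ⊔preds=[-4,5]  new=[-5,6]  old=⊥  +wl: 
  step 4. node 3  ⊔preds=[-4,5]  new=[-6,6]  old=[-4,1]  +wl: 0
  step 5. node 4  ⊔preds=[-5,6]  new=[4,6]  old=⊥  +wl: 3
  step 6. node 5  ⊔preds=[-6,6]  new=[-6,5]  old=⊥  +wl: 2
  step 7. node 0  ⊔preds=[-6,6]  new=[-6,6]  old=[-4,1]  +wl: 4
  step 8. node 3  ⊔preds=[-4,6]  new=[-6,6]  stable
  step 9. node 2  ⊔preds=[-6,5]  new=[-6,6]  old=[-5,6]  +wl: 
  step 10. node 4  ⊔preds=[-6,6]  new=[4,6]  stable

Least fixpoint reached:
  node 0: [-6,6]
  node 1: [-4,5]
  node 2: [-6,6]
  node 3: [-6,6]
  node 4: [4,6]
  node 5: [-6,5]

[-6,6]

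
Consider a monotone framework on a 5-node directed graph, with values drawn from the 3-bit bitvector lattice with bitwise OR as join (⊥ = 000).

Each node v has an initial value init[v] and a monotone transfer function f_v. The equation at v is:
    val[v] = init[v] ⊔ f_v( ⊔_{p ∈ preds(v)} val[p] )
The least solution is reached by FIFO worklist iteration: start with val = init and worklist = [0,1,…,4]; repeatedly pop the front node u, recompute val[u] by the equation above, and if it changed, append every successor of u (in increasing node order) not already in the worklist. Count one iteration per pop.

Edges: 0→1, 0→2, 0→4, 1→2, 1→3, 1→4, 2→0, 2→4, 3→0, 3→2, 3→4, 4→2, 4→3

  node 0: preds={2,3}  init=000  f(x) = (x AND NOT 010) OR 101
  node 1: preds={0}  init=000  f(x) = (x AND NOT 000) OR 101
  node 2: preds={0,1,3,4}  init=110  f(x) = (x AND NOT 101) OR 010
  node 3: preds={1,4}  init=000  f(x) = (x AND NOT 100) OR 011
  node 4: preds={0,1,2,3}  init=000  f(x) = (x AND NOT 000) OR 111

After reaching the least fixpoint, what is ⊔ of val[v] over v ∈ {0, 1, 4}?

Worklist (8 pops):
  #1 pop 0: in=110 → 101 (was 000); enqueue []
  #2 pop 1: in=101 → 101 (was 000); enqueue []
  #3 pop 2: in=101 → 110 (no change)
  #4 pop 3: in=101 → 011 (was 000); enqueue [0,2]
  #5 pop 4: in=111 → 111 (was 000); enqueue [3]
  #6 pop 0: in=111 → 101 (no change)
  #7 pop 2: in=111 → 110 (no change)
  #8 pop 3: in=111 → 011 (no change)

Fixpoint:
  val[0] = 101
  val[1] = 101
  val[2] = 110
  val[3] = 011
  val[4] = 111

111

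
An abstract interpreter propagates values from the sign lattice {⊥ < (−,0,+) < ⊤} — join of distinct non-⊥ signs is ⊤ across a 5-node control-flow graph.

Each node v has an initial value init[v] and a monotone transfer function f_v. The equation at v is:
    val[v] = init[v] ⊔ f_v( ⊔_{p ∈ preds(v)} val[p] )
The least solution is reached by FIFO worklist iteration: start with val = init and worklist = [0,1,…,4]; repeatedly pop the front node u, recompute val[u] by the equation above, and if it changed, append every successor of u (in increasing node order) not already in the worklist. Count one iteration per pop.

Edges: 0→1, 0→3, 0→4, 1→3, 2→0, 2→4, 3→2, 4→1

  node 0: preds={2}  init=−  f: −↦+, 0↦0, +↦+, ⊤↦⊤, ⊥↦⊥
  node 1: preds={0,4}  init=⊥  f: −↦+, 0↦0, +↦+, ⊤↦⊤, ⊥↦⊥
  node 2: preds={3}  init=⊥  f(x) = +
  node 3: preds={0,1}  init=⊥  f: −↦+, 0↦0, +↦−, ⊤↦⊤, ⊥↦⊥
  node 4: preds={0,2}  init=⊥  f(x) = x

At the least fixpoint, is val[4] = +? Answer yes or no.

Iteration log — 10 steps:
  step 1. node 0  ⊔preds=⊥  new=−  stable
  step 2. node 1  ⊔preds=−  new=+  old=⊥  +wl: 
  step 3. node 2  ⊔preds=⊥  new=+  old=⊥  +wl: 0
  step 4. node 3  ⊔preds=⊤  new=⊤  old=⊥  +wl: 2
  step 5. node 4  ⊔preds=⊤  new=⊤  old=⊥  +wl: 1
  step 6. node 0  ⊔preds=+  new=⊤  old=−  +wl: 3,4
  step 7. node 2  ⊔preds=⊤  new=+  stable
  step 8. node 1  ⊔preds=⊤  new=⊤  old=+  +wl: 
  step 9. node 3  ⊔preds=⊤  new=⊤  stable
  step 10. node 4  ⊔preds=⊤  new=⊤  stable

Least fixpoint reached:
  node 0: ⊤
  node 1: ⊤
  node 2: +
  node 3: ⊤
  node 4: ⊤

no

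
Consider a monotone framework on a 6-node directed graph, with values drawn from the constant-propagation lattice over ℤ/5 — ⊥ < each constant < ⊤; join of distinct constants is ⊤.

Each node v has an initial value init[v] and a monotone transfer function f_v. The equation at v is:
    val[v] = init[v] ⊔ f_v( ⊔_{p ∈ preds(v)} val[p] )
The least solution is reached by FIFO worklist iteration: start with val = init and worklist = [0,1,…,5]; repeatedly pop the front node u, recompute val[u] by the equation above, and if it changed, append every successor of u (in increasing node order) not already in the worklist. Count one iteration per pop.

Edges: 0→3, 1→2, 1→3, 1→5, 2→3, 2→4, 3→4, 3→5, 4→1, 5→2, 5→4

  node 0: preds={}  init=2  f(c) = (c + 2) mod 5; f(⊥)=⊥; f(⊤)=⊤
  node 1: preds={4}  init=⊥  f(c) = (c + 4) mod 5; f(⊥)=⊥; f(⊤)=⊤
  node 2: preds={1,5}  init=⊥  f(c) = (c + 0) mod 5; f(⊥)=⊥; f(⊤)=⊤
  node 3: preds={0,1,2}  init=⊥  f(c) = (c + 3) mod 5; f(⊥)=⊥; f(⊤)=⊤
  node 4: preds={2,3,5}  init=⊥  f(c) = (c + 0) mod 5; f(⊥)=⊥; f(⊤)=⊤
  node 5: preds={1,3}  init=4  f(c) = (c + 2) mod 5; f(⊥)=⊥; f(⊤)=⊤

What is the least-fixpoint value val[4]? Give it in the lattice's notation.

Worklist (11 pops):
  #1 pop 0: in=⊥ → 2 (no change)
  #2 pop 1: in=⊥ → ⊥ (no change)
  #3 pop 2: in=4 → 4 (was ⊥); enqueue []
  #4 pop 3: in=⊤ → ⊤ (was ⊥); enqueue []
  #5 pop 4: in=⊤ → ⊤ (was ⊥); enqueue [1]
  #6 pop 5: in=⊤ → ⊤ (was 4); enqueue [2,4]
  #7 pop 1: in=⊤ → ⊤ (was ⊥); enqueue [3,5]
  #8 pop 2: in=⊤ → ⊤ (was 4); enqueue []
  #9 pop 4: in=⊤ → ⊤ (no change)
  #10 pop 3: in=⊤ → ⊤ (no change)
  #11 pop 5: in=⊤ → ⊤ (no change)

Fixpoint:
  val[0] = 2
  val[1] = ⊤
  val[2] = ⊤
  val[3] = ⊤
  val[4] = ⊤
  val[5] = ⊤

⊤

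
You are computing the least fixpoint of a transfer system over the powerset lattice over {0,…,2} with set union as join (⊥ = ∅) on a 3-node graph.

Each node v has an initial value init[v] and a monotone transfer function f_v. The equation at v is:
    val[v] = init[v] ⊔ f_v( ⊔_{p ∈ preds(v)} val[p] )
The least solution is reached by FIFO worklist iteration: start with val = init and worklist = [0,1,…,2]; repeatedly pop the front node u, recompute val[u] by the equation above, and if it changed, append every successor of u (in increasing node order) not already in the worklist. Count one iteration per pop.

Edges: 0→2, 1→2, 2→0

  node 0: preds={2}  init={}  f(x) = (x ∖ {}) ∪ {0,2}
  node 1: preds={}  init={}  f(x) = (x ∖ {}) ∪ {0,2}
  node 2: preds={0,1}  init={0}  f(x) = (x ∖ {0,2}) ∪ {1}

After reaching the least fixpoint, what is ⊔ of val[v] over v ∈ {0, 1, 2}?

Worklist (5 pops):
  #1 pop 0: in={0} → {0,2} (was {}); enqueue []
  #2 pop 1: in={} → {0,2} (was {}); enqueue []
  #3 pop 2: in={0,2} → {0,1} (was {0}); enqueue [0]
  #4 pop 0: in={0,1} → {0,1,2} (was {0,2}); enqueue [2]
  #5 pop 2: in={0,1,2} → {0,1} (no change)

Fixpoint:
  val[0] = {0,1,2}
  val[1] = {0,2}
  val[2] = {0,1}

{0,1,2}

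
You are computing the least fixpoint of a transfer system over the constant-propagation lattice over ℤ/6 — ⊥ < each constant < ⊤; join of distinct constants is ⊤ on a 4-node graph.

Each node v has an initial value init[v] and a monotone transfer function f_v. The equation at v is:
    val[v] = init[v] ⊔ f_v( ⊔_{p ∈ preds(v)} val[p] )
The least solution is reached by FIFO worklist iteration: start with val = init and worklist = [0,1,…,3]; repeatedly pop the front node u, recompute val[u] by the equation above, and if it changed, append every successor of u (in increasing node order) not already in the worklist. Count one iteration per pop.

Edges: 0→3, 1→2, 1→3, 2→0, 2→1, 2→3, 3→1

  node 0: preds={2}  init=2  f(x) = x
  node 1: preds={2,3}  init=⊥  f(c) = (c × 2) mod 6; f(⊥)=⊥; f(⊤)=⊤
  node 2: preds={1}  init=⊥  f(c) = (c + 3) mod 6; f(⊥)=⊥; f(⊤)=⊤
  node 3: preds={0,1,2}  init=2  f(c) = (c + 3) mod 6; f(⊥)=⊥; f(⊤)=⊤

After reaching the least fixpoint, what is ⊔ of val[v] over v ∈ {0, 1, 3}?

Trace (11 dequeues):
  [1] u=0 | in ⊥ | out 2 | ==
  [2] u=1 | in 2 | out 4 | prev ⊥ | push {}
  [3] u=2 | in 4 | out 1 | prev ⊥ | push {0,1}
  [4] u=3 | in ⊤ | out ⊤ | prev 2 | push {}
  [5] u=0 | in 1 | out ⊤ | prev 2 | push {3}
  [6] u=1 | in ⊤ | out ⊤ | prev 4 | push {2}
  [7] u=3 | in ⊤ | out ⊤ | ==
  [8] u=2 | in ⊤ | out ⊤ | prev 1 | push {0,1,3}
  [9] u=0 | in ⊤ | out ⊤ | ==
  [10] u=1 | in ⊤ | out ⊤ | ==
  [11] u=3 | in ⊤ | out ⊤ | ==

Converged values:
  [0] ⊤
  [1] ⊤
  [2] ⊤
  [3] ⊤

⊤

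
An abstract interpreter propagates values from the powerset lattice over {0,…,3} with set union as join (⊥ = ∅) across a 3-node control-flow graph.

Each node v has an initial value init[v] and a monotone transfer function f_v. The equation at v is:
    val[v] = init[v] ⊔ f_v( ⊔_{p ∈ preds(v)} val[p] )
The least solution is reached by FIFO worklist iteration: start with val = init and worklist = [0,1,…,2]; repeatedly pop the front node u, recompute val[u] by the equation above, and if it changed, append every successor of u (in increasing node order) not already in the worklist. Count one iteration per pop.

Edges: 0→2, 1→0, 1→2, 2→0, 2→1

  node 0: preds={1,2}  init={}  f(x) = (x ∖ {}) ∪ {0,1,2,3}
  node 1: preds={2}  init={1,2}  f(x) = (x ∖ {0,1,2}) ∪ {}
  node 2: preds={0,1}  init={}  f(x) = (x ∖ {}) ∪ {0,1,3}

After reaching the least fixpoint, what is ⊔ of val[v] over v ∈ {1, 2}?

Worklist (7 pops):
  #1 pop 0: in={1,2} → {0,1,2,3} (was {}); enqueue []
  #2 pop 1: in={} → {1,2} (no change)
  #3 pop 2: in={0,1,2,3} → {0,1,2,3} (was {}); enqueue [0,1]
  #4 pop 0: in={0,1,2,3} → {0,1,2,3} (no change)
  #5 pop 1: in={0,1,2,3} → {1,2,3} (was {1,2}); enqueue [0,2]
  #6 pop 0: in={0,1,2,3} → {0,1,2,3} (no change)
  #7 pop 2: in={0,1,2,3} → {0,1,2,3} (no change)

Fixpoint:
  val[0] = {0,1,2,3}
  val[1] = {1,2,3}
  val[2] = {0,1,2,3}

{0,1,2,3}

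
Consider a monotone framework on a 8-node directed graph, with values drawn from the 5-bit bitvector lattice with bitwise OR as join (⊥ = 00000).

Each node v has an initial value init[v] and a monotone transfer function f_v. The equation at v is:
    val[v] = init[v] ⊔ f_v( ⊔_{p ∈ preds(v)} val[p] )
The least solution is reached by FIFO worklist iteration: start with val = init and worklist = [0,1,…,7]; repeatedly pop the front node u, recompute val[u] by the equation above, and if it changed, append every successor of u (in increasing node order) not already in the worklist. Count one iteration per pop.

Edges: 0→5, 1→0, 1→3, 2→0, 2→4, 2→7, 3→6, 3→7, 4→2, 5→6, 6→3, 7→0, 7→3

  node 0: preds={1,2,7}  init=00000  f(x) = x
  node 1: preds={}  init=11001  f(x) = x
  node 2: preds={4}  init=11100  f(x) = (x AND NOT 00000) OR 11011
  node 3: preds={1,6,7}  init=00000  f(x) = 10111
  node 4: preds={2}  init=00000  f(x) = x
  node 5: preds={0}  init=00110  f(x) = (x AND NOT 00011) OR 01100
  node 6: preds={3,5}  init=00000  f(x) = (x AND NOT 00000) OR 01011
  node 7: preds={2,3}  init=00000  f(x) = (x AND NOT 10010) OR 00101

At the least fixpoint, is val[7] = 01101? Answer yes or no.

yes

Iteration log — 12 steps:
  step 1. node 0  ⊔preds=11101  new=11101  old=00000  +wl: 
  step 2. node 1  ⊔preds=00000  new=11001  stable
  step 3. node 2  ⊔preds=00000  new=11111  old=11100  +wl: 0
  step 4. node 3  ⊔preds=11001  new=10111  old=00000  +wl: 
  step 5. node 4  ⊔preds=11111  new=11111  old=00000  +wl: 2
  step 6. node 5  ⊔preds=11101  new=11110  old=00110  +wl: 
  step 7. node 6  ⊔preds=11111  new=11111  old=00000  +wl: 3
  step 8. node 7  ⊔preds=11111  new=01101  old=00000  +wl: 
  step 9. node 0  ⊔preds=11111  new=11111  old=11101  +wl: 5
  step 10. node 2  ⊔preds=11111  new=11111  stable
  step 11. node 3  ⊔preds=11111  new=10111  stable
  step 12. node 5  ⊔preds=11111  new=11110  stable

Least fixpoint reached:
  node 0: 11111
  node 1: 11001
  node 2: 11111
  node 3: 10111
  node 4: 11111
  node 5: 11110
  node 6: 11111
  node 7: 01101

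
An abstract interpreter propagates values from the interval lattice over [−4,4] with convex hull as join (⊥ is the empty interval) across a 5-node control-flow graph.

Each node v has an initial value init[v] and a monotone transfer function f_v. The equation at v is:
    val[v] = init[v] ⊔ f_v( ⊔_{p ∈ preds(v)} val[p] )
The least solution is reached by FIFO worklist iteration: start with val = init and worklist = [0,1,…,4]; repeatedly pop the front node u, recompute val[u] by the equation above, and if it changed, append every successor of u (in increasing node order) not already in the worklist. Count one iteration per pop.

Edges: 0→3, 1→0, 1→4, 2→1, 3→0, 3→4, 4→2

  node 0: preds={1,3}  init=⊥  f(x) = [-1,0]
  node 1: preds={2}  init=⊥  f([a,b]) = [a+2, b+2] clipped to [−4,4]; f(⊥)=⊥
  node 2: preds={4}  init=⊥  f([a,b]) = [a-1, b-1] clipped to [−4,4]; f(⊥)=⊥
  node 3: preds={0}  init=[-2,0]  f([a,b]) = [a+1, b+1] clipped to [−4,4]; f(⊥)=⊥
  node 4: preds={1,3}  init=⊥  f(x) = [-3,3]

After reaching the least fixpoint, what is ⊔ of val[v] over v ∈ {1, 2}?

Trace (10 dequeues):
  [1] u=0 | in [-2,0] | out [-1,0] | prev ⊥ | push {}
  [2] u=1 | in ⊥ | out ⊥ | ==
  [3] u=2 | in ⊥ | out ⊥ | ==
  [4] u=3 | in [-1,0] | out [-2,1] | prev [-2,0] | push {0}
  [5] u=4 | in [-2,1] | out [-3,3] | prev ⊥ | push {2}
  [6] u=0 | in [-2,1] | out [-1,0] | ==
  [7] u=2 | in [-3,3] | out [-4,2] | prev ⊥ | push {1}
  [8] u=1 | in [-4,2] | out [-2,4] | prev ⊥ | push {0,4}
  [9] u=0 | in [-2,4] | out [-1,0] | ==
  [10] u=4 | in [-2,4] | out [-3,3] | ==

Converged values:
  [0] [-1,0]
  [1] [-2,4]
  [2] [-4,2]
  [3] [-2,1]
  [4] [-3,3]

[-4,4]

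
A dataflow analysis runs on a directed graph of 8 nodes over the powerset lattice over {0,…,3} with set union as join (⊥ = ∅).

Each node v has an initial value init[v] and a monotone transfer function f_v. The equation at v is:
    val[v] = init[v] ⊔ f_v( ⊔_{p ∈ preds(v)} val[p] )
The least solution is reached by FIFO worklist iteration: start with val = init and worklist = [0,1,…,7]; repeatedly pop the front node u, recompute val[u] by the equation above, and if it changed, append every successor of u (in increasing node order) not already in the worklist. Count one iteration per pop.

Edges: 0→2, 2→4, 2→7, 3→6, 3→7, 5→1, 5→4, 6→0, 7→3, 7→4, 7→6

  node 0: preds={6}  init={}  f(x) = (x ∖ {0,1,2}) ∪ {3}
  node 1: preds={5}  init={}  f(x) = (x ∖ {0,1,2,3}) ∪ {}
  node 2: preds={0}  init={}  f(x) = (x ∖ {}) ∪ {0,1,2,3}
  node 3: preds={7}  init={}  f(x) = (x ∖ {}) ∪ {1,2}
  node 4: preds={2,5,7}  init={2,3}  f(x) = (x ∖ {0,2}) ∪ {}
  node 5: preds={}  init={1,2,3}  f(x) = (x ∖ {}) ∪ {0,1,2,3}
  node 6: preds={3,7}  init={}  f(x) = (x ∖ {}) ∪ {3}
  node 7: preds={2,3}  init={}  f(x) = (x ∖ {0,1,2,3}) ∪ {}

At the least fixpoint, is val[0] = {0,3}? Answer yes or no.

Iteration log — 11 steps:
  step 1. node 0  ⊔preds={}  new={3}  old={}  +wl: 
  step 2. node 1  ⊔preds={1,2,3}  new={}  stable
  step 3. node 2  ⊔preds={3}  new={0,1,2,3}  old={}  +wl: 
  step 4. node 3  ⊔preds={}  new={1,2}  old={}  +wl: 
  step 5. node 4  ⊔preds={0,1,2,3}  new={1,2,3}  old={2,3}  +wl: 
  step 6. node 5  ⊔preds={}  new={0,1,2,3}  old={1,2,3}  +wl: 1,4
  step 7. node 6  ⊔preds={1,2}  new={1,2,3}  old={}  +wl: 0
  step 8. node 7  ⊔preds={0,1,2,3}  new={}  stable
  step 9. node 1  ⊔preds={0,1,2,3}  new={}  stable
  step 10. node 4  ⊔preds={0,1,2,3}  new={1,2,3}  stable
  step 11. node 0  ⊔preds={1,2,3}  new={3}  stable

Least fixpoint reached:
  node 0: {3}
  node 1: {}
  node 2: {0,1,2,3}
  node 3: {1,2}
  node 4: {1,2,3}
  node 5: {0,1,2,3}
  node 6: {1,2,3}
  node 7: {}

no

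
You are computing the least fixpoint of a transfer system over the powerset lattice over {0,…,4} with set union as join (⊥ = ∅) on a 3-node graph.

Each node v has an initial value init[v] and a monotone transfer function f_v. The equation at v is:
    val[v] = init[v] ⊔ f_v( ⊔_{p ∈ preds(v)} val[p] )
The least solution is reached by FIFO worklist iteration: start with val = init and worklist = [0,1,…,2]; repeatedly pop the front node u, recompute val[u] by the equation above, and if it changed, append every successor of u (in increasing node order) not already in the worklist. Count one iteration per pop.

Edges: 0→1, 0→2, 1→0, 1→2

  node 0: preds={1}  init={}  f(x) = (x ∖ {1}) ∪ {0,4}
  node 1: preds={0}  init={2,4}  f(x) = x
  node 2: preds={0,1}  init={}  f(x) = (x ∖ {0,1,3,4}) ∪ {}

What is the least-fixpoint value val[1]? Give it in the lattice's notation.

Worklist (4 pops):
  #1 pop 0: in={2,4} → {0,2,4} (was {}); enqueue []
  #2 pop 1: in={0,2,4} → {0,2,4} (was {2,4}); enqueue [0]
  #3 pop 2: in={0,2,4} → {2} (was {}); enqueue []
  #4 pop 0: in={0,2,4} → {0,2,4} (no change)

Fixpoint:
  val[0] = {0,2,4}
  val[1] = {0,2,4}
  val[2] = {2}

{0,2,4}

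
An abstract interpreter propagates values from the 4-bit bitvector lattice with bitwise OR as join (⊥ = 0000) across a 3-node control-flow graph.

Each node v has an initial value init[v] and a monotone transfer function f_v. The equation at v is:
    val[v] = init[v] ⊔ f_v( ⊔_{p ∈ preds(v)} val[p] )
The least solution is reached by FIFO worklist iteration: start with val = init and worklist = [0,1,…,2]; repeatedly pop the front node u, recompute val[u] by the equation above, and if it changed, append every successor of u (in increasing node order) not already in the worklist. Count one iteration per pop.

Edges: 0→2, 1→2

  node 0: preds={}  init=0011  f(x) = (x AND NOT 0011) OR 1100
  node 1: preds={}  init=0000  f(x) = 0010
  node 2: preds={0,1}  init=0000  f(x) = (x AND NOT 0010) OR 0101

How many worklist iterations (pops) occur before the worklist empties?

Iteration log — 3 steps:
  step 1. node 0  ⊔preds=0000  new=1111  old=0011  +wl: 
  step 2. node 1  ⊔preds=0000  new=0010  old=0000  +wl: 
  step 3. node 2  ⊔preds=1111  new=1101  old=0000  +wl: 

Least fixpoint reached:
  node 0: 1111
  node 1: 0010
  node 2: 1101

3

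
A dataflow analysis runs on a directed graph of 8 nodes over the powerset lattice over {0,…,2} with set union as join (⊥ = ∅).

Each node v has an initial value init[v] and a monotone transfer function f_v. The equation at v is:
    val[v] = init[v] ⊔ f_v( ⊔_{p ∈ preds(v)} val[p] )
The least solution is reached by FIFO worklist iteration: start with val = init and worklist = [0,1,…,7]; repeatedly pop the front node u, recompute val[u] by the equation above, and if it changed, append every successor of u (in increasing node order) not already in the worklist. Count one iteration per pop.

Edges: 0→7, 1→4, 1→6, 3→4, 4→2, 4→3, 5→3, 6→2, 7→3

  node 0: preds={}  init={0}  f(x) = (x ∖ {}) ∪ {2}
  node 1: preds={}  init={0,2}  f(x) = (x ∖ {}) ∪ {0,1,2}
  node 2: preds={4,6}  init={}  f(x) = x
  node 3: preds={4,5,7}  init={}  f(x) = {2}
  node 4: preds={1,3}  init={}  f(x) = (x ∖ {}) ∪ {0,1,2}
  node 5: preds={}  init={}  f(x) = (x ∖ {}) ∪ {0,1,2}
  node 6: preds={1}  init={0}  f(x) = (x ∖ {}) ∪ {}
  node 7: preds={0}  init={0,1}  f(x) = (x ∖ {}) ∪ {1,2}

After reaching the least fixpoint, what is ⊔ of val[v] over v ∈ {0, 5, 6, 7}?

Trace (10 dequeues):
  [1] u=0 | in {} | out {0,2} | prev {0} | push {}
  [2] u=1 | in {} | out {0,1,2} | prev {0,2} | push {}
  [3] u=2 | in {0} | out {0} | prev {} | push {}
  [4] u=3 | in {0,1} | out {2} | prev {} | push {}
  [5] u=4 | in {0,1,2} | out {0,1,2} | prev {} | push {2,3}
  [6] u=5 | in {} | out {0,1,2} | prev {} | push {}
  [7] u=6 | in {0,1,2} | out {0,1,2} | prev {0} | push {}
  [8] u=7 | in {0,2} | out {0,1,2} | prev {0,1} | push {}
  [9] u=2 | in {0,1,2} | out {0,1,2} | prev {0} | push {}
  [10] u=3 | in {0,1,2} | out {2} | ==

Converged values:
  [0] {0,2}
  [1] {0,1,2}
  [2] {0,1,2}
  [3] {2}
  [4] {0,1,2}
  [5] {0,1,2}
  [6] {0,1,2}
  [7] {0,1,2}

{0,1,2}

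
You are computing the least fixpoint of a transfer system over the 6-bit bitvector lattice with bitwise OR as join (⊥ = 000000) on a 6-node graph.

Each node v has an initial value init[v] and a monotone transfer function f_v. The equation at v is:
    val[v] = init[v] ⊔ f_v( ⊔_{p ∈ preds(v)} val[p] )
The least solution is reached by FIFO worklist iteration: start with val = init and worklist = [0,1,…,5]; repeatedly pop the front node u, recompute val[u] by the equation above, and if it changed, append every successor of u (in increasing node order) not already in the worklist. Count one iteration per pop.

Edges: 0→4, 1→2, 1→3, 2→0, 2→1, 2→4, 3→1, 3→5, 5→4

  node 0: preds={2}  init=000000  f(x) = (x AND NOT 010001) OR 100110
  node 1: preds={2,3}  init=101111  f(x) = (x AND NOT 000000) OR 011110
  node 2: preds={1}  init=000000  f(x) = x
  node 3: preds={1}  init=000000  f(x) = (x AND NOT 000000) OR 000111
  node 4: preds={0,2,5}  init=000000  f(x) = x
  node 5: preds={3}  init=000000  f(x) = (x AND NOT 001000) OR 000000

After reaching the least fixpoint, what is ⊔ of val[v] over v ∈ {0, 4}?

111111

Trace (9 dequeues):
  [1] u=0 | in 000000 | out 100110 | prev 000000 | push {}
  [2] u=1 | in 000000 | out 111111 | prev 101111 | push {}
  [3] u=2 | in 111111 | out 111111 | prev 000000 | push {0,1}
  [4] u=3 | in 111111 | out 111111 | prev 000000 | push {}
  [5] u=4 | in 111111 | out 111111 | prev 000000 | push {}
  [6] u=5 | in 111111 | out 110111 | prev 000000 | push {4}
  [7] u=0 | in 111111 | out 101110 | prev 100110 | push {}
  [8] u=1 | in 111111 | out 111111 | ==
  [9] u=4 | in 111111 | out 111111 | ==

Converged values:
  [0] 101110
  [1] 111111
  [2] 111111
  [3] 111111
  [4] 111111
  [5] 110111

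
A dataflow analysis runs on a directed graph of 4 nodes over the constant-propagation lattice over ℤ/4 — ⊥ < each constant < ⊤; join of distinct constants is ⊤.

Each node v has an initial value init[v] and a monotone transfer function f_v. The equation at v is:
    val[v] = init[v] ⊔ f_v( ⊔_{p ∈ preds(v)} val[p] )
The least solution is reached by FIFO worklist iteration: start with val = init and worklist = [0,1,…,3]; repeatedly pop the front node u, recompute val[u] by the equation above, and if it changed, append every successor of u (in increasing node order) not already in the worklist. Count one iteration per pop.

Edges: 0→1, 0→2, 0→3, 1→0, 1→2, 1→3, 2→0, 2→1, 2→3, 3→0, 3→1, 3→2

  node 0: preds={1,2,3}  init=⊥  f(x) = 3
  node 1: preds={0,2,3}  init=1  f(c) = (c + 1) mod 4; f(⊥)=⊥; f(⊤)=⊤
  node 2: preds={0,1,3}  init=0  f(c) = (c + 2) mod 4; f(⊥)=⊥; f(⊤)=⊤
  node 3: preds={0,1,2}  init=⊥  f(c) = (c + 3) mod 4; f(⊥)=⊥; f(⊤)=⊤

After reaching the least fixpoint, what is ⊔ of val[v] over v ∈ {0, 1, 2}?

Trace (7 dequeues):
  [1] u=0 | in ⊤ | out 3 | prev ⊥ | push {}
  [2] u=1 | in ⊤ | out ⊤ | prev 1 | push {0}
  [3] u=2 | in ⊤ | out ⊤ | prev 0 | push {1}
  [4] u=3 | in ⊤ | out ⊤ | prev ⊥ | push {2}
  [5] u=0 | in ⊤ | out 3 | ==
  [6] u=1 | in ⊤ | out ⊤ | ==
  [7] u=2 | in ⊤ | out ⊤ | ==

Converged values:
  [0] 3
  [1] ⊤
  [2] ⊤
  [3] ⊤

⊤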